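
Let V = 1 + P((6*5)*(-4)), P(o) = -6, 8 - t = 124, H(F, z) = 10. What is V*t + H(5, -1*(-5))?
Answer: 590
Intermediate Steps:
t = -116 (t = 8 - 1*124 = 8 - 124 = -116)
V = -5 (V = 1 - 6 = -5)
V*t + H(5, -1*(-5)) = -5*(-116) + 10 = 580 + 10 = 590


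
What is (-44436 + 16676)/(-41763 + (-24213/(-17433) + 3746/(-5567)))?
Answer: 44901573756/67550153969 ≈ 0.66471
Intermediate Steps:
(-44436 + 16676)/(-41763 + (-24213/(-17433) + 3746/(-5567))) = -27760/(-41763 + (-24213*(-1/17433) + 3746*(-1/5567))) = -27760/(-41763 + (8071/5811 - 3746/5567)) = -27760/(-41763 + 23163251/32349837) = -27760/(-1351003079380/32349837) = -27760*(-32349837/1351003079380) = 44901573756/67550153969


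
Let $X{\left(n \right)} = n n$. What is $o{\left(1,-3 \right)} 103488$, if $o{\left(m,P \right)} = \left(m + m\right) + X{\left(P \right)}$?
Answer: $1138368$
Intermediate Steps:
$X{\left(n \right)} = n^{2}$
$o{\left(m,P \right)} = P^{2} + 2 m$ ($o{\left(m,P \right)} = \left(m + m\right) + P^{2} = 2 m + P^{2} = P^{2} + 2 m$)
$o{\left(1,-3 \right)} 103488 = \left(\left(-3\right)^{2} + 2 \cdot 1\right) 103488 = \left(9 + 2\right) 103488 = 11 \cdot 103488 = 1138368$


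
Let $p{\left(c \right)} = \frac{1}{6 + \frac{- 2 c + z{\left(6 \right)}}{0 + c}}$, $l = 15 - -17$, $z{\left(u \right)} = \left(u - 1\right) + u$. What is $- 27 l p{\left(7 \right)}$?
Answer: $- \frac{2016}{13} \approx -155.08$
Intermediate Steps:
$z{\left(u \right)} = -1 + 2 u$ ($z{\left(u \right)} = \left(-1 + u\right) + u = -1 + 2 u$)
$l = 32$ ($l = 15 + 17 = 32$)
$p{\left(c \right)} = \frac{1}{6 + \frac{11 - 2 c}{c}}$ ($p{\left(c \right)} = \frac{1}{6 + \frac{- 2 c + \left(-1 + 2 \cdot 6\right)}{0 + c}} = \frac{1}{6 + \frac{- 2 c + \left(-1 + 12\right)}{c}} = \frac{1}{6 + \frac{- 2 c + 11}{c}} = \frac{1}{6 + \frac{11 - 2 c}{c}}$)
$- 27 l p{\left(7 \right)} = \left(-27\right) 32 \frac{7}{11 + 4 \cdot 7} = - 864 \frac{7}{11 + 28} = - 864 \cdot \frac{7}{39} = - 864 \cdot 7 \cdot \frac{1}{39} = \left(-864\right) \frac{7}{39} = - \frac{2016}{13}$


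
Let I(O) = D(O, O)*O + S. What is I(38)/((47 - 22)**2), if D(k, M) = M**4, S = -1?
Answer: 79235167/625 ≈ 1.2678e+5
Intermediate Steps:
I(O) = -1 + O**5 (I(O) = O**4*O - 1 = O**5 - 1 = -1 + O**5)
I(38)/((47 - 22)**2) = (-1 + 38**5)/((47 - 22)**2) = (-1 + 79235168)/(25**2) = 79235167/625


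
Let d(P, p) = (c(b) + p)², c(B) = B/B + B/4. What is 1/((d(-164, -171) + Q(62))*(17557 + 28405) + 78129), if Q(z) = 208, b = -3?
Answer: 8/10797489509 ≈ 7.4091e-10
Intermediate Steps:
c(B) = 1 + B/4 (c(B) = 1 + B*(¼) = 1 + B/4)
d(P, p) = (¼ + p)² (d(P, p) = ((1 + (¼)*(-3)) + p)² = ((1 - ¾) + p)² = (¼ + p)²)
1/((d(-164, -171) + Q(62))*(17557 + 28405) + 78129) = 1/(((1 + 4*(-171))²/16 + 208)*(17557 + 28405) + 78129) = 1/(((1 - 684)²/16 + 208)*45962 + 78129) = 1/(((1/16)*(-683)² + 208)*45962 + 78129) = 1/(((1/16)*466489 + 208)*45962 + 78129) = 1/((466489/16 + 208)*45962 + 78129) = 1/((469817/16)*45962 + 78129) = 1/(10796864477/8 + 78129) = 1/(10797489509/8) = 8/10797489509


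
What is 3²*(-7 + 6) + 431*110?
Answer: 47401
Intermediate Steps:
3²*(-7 + 6) + 431*110 = 9*(-1) + 47410 = -9 + 47410 = 47401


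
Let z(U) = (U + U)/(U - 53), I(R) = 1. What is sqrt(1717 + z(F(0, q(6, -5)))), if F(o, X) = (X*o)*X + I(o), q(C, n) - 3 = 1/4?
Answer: sqrt(1160666)/26 ≈ 41.436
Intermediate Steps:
q(C, n) = 13/4 (q(C, n) = 3 + 1/4 = 13/4)
F(o, X) = 1 + o*X**2 (F(o, X) = (X*o)*X + 1 = o*X**2 + 1 = 1 + o*X**2)
z(U) = 2*U/(-53 + U) (z(U) = (2*U)/(-53 + U) = 2*U/(-53 + U))
sqrt(1717 + z(F(0, q(6, -5)))) = sqrt(1717 + 2*(1 + 0*(13/4)**2)/(-53 + (1 + 0*(13/4)**2))) = sqrt(1717 + 2*(1 + 0*(169/16))/(-53 + (1 + 0*(169/16)))) = sqrt(1717 + 2*(1 + 0)/(-53 + (1 + 0))) = sqrt(1717 + 2*1/(-53 + 1)) = sqrt(1717 + 2*1/(-52)) = sqrt(1717 + 2*1*(-1/52)) = sqrt(1717 - 1/26) = sqrt(44641/26) = sqrt(1160666)/26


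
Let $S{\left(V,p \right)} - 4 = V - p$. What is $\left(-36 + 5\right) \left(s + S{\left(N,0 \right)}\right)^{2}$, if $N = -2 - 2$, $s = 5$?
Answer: $-775$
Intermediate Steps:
$N = -4$ ($N = -2 - 2 = -4$)
$S{\left(V,p \right)} = 4 + V - p$ ($S{\left(V,p \right)} = 4 + \left(V - p\right) = 4 + V - p$)
$\left(-36 + 5\right) \left(s + S{\left(N,0 \right)}\right)^{2} = \left(-36 + 5\right) \left(5 - 0\right)^{2} = - 31 \left(5 + \left(4 - 4 + 0\right)\right)^{2} = - 31 \left(5 + 0\right)^{2} = - 31 \cdot 5^{2} = \left(-31\right) 25 = -775$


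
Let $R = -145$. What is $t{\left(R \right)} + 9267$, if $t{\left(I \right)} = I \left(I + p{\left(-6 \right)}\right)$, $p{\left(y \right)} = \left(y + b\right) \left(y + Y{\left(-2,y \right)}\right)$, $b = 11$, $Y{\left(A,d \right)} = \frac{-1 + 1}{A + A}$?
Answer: $34642$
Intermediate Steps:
$Y{\left(A,d \right)} = 0$ ($Y{\left(A,d \right)} = \frac{0}{2 A} = 0 \frac{1}{2 A} = 0$)
$p{\left(y \right)} = y \left(11 + y\right)$ ($p{\left(y \right)} = \left(y + 11\right) \left(y + 0\right) = \left(11 + y\right) y = y \left(11 + y\right)$)
$t{\left(I \right)} = I \left(-30 + I\right)$ ($t{\left(I \right)} = I \left(I - 6 \left(11 - 6\right)\right) = I \left(I - 30\right) = I \left(-30 + I\right)$)
$t{\left(R \right)} + 9267 = - 145 \left(-30 - 145\right) + 9267 = \left(-145\right) \left(-175\right) + 9267 = 25375 + 9267 = 34642$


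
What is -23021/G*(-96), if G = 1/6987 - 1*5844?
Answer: -15441381792/40832027 ≈ -378.17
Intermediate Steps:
G = -40832027/6987 (G = 1/6987 - 5844 = -40832027/6987 ≈ -5844.0)
-23021/G*(-96) = -23021/(-40832027/6987)*(-96) = -23021*(-6987/40832027)*(-96) = (160847727/40832027)*(-96) = -15441381792/40832027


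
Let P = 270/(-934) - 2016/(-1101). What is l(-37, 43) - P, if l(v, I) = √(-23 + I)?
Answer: -264279/171389 + 2*√5 ≈ 2.9302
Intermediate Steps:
P = 264279/171389 (P = 270*(-1/934) - 2016*(-1/1101) = -135/467 + 672/367 = 264279/171389 ≈ 1.5420)
l(-37, 43) - P = √(-23 + 43) - 1*264279/171389 = √20 - 264279/171389 = 2*√5 - 264279/171389 = -264279/171389 + 2*√5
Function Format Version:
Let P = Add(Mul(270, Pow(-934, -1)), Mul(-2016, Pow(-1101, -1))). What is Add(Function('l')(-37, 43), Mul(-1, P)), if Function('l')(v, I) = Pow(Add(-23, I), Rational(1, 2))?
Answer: Add(Rational(-264279, 171389), Mul(2, Pow(5, Rational(1, 2)))) ≈ 2.9302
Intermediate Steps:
P = Rational(264279, 171389) (P = Add(Mul(270, Rational(-1, 934)), Mul(-2016, Rational(-1, 1101))) = Add(Rational(-135, 467), Rational(672, 367)) = Rational(264279, 171389) ≈ 1.5420)
Add(Function('l')(-37, 43), Mul(-1, P)) = Add(Pow(Add(-23, 43), Rational(1, 2)), Mul(-1, Rational(264279, 171389))) = Add(Pow(20, Rational(1, 2)), Rational(-264279, 171389)) = Add(Mul(2, Pow(5, Rational(1, 2))), Rational(-264279, 171389)) = Add(Rational(-264279, 171389), Mul(2, Pow(5, Rational(1, 2))))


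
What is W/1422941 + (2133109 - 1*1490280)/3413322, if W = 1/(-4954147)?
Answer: 411963327857753251/2187461191345040754 ≈ 0.18833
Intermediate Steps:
W = -1/4954147 ≈ -2.0185e-7
W/1422941 + (2133109 - 1*1490280)/3413322 = -1/4954147/1422941 + (2133109 - 1*1490280)/3413322 = -1/4954147*1/1422941 + (2133109 - 1490280)*(1/3413322) = -1/7049458886327 + 642829*(1/3413322) = -1/7049458886327 + 58439/310302 = 411963327857753251/2187461191345040754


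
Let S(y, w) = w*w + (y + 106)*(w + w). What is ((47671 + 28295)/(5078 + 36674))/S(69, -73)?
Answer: -37983/422133596 ≈ -8.9979e-5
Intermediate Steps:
S(y, w) = w² + 2*w*(106 + y) (S(y, w) = w² + (106 + y)*(2*w) = w² + 2*w*(106 + y))
((47671 + 28295)/(5078 + 36674))/S(69, -73) = ((47671 + 28295)/(5078 + 36674))/((-73*(212 - 73 + 2*69))) = (75966/41752)/((-73*(212 - 73 + 138))) = (75966*(1/41752))/((-73*277)) = (37983/20876)/(-20221) = (37983/20876)*(-1/20221) = -37983/422133596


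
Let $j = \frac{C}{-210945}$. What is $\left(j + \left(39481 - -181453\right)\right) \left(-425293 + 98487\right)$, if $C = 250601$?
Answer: $- \frac{15230686447109374}{210945} \approx -7.2202 \cdot 10^{10}$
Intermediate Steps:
$j = - \frac{250601}{210945}$ ($j = \frac{250601}{-210945} = 250601 \left(- \frac{1}{210945}\right) = - \frac{250601}{210945} \approx -1.188$)
$\left(j + \left(39481 - -181453\right)\right) \left(-425293 + 98487\right) = \left(- \frac{250601}{210945} + \left(39481 - -181453\right)\right) \left(-425293 + 98487\right) = \left(- \frac{250601}{210945} + \left(39481 + 181453\right)\right) \left(-326806\right) = \left(- \frac{250601}{210945} + 220934\right) \left(-326806\right) = \frac{46604672029}{210945} \left(-326806\right) = - \frac{15230686447109374}{210945}$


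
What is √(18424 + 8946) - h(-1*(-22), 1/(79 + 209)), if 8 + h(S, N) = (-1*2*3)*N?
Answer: 385/48 + √27370 ≈ 173.46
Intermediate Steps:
h(S, N) = -8 - 6*N (h(S, N) = -8 + (-1*2*3)*N = -8 + (-2*3)*N = -8 - 6*N)
√(18424 + 8946) - h(-1*(-22), 1/(79 + 209)) = √(18424 + 8946) - (-8 - 6/(79 + 209)) = √27370 - (-8 - 6/288) = √27370 - (-8 - 6*1/288) = √27370 - (-8 - 1/48) = √27370 - 1*(-385/48) = √27370 + 385/48 = 385/48 + √27370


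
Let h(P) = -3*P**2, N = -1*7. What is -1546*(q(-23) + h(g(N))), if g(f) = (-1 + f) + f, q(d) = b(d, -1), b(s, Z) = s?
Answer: 1079108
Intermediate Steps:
q(d) = d
N = -7
g(f) = -1 + 2*f
-1546*(q(-23) + h(g(N))) = -1546*(-23 - 3*(-1 + 2*(-7))**2) = -1546*(-23 - 3*(-1 - 14)**2) = -1546*(-23 - 3*(-15)**2) = -1546*(-23 - 3*225) = -1546*(-23 - 675) = -1546*(-698) = 1079108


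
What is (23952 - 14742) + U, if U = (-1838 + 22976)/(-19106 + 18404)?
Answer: 82619/9 ≈ 9179.9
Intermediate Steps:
U = -271/9 (U = 21138/(-702) = 21138*(-1/702) = -271/9 ≈ -30.111)
(23952 - 14742) + U = (23952 - 14742) - 271/9 = 9210 - 271/9 = 82619/9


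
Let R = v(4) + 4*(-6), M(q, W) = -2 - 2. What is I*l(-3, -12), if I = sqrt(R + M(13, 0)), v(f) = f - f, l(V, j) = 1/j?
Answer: -I*sqrt(7)/6 ≈ -0.44096*I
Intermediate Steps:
M(q, W) = -4
v(f) = 0
R = -24 (R = 0 + 4*(-6) = 0 - 24 = -24)
I = 2*I*sqrt(7) (I = sqrt(-24 - 4) = sqrt(-28) = 2*I*sqrt(7) ≈ 5.2915*I)
I*l(-3, -12) = (2*I*sqrt(7))/(-12) = (2*I*sqrt(7))*(-1/12) = -I*sqrt(7)/6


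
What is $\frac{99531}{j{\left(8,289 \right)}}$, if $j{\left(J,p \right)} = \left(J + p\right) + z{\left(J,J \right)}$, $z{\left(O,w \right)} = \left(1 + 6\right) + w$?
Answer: $\frac{33177}{104} \approx 319.01$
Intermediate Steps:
$z{\left(O,w \right)} = 7 + w$
$j{\left(J,p \right)} = 7 + p + 2 J$ ($j{\left(J,p \right)} = \left(J + p\right) + \left(7 + J\right) = 7 + p + 2 J$)
$\frac{99531}{j{\left(8,289 \right)}} = \frac{99531}{7 + 289 + 2 \cdot 8} = \frac{99531}{7 + 289 + 16} = \frac{99531}{312} = 99531 \cdot \frac{1}{312} = \frac{33177}{104}$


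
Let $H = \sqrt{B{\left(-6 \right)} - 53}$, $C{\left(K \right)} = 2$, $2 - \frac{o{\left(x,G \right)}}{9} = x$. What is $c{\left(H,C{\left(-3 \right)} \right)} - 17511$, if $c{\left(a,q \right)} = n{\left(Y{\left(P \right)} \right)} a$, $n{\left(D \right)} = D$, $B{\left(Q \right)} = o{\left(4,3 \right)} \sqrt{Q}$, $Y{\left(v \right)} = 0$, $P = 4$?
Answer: $-17511$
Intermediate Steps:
$o{\left(x,G \right)} = 18 - 9 x$
$B{\left(Q \right)} = - 18 \sqrt{Q}$ ($B{\left(Q \right)} = \left(18 - 36\right) \sqrt{Q} = - 18 \sqrt{Q}$)
$H = \sqrt{-53 - 18 i \sqrt{6}}$ ($H = \sqrt{- 18 \sqrt{-6} - 53} = \sqrt{- 18 i \sqrt{6} - 53} = \sqrt{-53 - 18 i \sqrt{6}} \approx 2.8233 - 7.8084 i$)
$c{\left(a,q \right)} = 0$ ($c{\left(a,q \right)} = 0 a = 0$)
$c{\left(H,C{\left(-3 \right)} \right)} - 17511 = 0 - 17511 = -17511$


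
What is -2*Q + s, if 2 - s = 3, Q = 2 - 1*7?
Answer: 9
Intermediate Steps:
Q = -5 (Q = 2 - 7 = -5)
s = -1 (s = 2 - 1*3 = 2 - 3 = -1)
-2*Q + s = -2*(-5) - 1 = 10 - 1 = 9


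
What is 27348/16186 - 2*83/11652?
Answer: 78993005/47149818 ≈ 1.6754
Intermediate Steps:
27348/16186 - 2*83/11652 = 27348*(1/16186) - 166*1/11652 = 13674/8093 - 83/5826 = 78993005/47149818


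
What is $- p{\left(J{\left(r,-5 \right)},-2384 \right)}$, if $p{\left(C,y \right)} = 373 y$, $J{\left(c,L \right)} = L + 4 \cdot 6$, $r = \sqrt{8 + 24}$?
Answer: $889232$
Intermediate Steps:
$r = 4 \sqrt{2}$ ($r = \sqrt{32} = 4 \sqrt{2} \approx 5.6569$)
$J{\left(c,L \right)} = 24 + L$ ($J{\left(c,L \right)} = L + 24 = 24 + L$)
$- p{\left(J{\left(r,-5 \right)},-2384 \right)} = - 373 \left(-2384\right) = \left(-1\right) \left(-889232\right) = 889232$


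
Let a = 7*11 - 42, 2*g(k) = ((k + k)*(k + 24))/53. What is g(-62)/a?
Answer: 2356/1855 ≈ 1.2701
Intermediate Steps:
g(k) = k*(24 + k)/53 (g(k) = (((k + k)*(k + 24))/53)/2 = (((2*k)*(24 + k))*(1/53))/2 = ((2*k*(24 + k))*(1/53))/2 = (2*k*(24 + k)/53)/2 = k*(24 + k)/53)
a = 35 (a = 77 - 42 = 35)
g(-62)/a = ((1/53)*(-62)*(24 - 62))/35 = ((1/53)*(-62)*(-38))*(1/35) = (2356/53)*(1/35) = 2356/1855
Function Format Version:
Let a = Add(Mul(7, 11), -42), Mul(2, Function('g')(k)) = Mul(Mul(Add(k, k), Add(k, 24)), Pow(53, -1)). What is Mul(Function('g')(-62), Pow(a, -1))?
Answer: Rational(2356, 1855) ≈ 1.2701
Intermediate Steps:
Function('g')(k) = Mul(Rational(1, 53), k, Add(24, k)) (Function('g')(k) = Mul(Rational(1, 2), Mul(Mul(Add(k, k), Add(k, 24)), Pow(53, -1))) = Mul(Rational(1, 2), Mul(Mul(Mul(2, k), Add(24, k)), Rational(1, 53))) = Mul(Rational(1, 2), Mul(Mul(2, k, Add(24, k)), Rational(1, 53))) = Mul(Rational(1, 2), Mul(Rational(2, 53), k, Add(24, k))) = Mul(Rational(1, 53), k, Add(24, k)))
a = 35 (a = Add(77, -42) = 35)
Mul(Function('g')(-62), Pow(a, -1)) = Mul(Mul(Rational(1, 53), -62, Add(24, -62)), Pow(35, -1)) = Mul(Mul(Rational(1, 53), -62, -38), Rational(1, 35)) = Mul(Rational(2356, 53), Rational(1, 35)) = Rational(2356, 1855)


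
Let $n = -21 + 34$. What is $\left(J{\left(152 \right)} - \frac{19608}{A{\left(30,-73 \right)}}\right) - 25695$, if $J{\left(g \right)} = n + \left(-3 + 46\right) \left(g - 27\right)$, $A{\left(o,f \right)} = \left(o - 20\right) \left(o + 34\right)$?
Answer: $- \frac{1627011}{80} \approx -20338.0$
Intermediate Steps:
$A{\left(o,f \right)} = \left(-20 + o\right) \left(34 + o\right)$
$n = 13$
$J{\left(g \right)} = -1148 + 43 g$ ($J{\left(g \right)} = 13 + \left(-3 + 46\right) \left(g - 27\right) = 13 + 43 \left(-27 + g\right) = 13 + \left(-1161 + 43 g\right) = -1148 + 43 g$)
$\left(J{\left(152 \right)} - \frac{19608}{A{\left(30,-73 \right)}}\right) - 25695 = \left(\left(-1148 + 43 \cdot 152\right) - \frac{19608}{-680 + 30^{2} + 14 \cdot 30}\right) - 25695 = \left(\left(-1148 + 6536\right) - \frac{19608}{-680 + 900 + 420}\right) - 25695 = \left(5388 - \frac{19608}{640}\right) - 25695 = \left(5388 - \frac{2451}{80}\right) - 25695 = \frac{428589}{80} - 25695 = - \frac{1627011}{80}$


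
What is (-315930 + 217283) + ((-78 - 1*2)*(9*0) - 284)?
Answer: -98931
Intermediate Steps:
(-315930 + 217283) + ((-78 - 1*2)*(9*0) - 284) = -98647 + ((-78 - 2)*0 - 284) = -98647 + (-80*0 - 284) = -98647 + (0 - 284) = -98647 - 284 = -98931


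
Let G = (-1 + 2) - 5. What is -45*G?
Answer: 180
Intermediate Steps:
G = -4 (G = 1 - 5 = -4)
-45*G = -45*(-4) = 180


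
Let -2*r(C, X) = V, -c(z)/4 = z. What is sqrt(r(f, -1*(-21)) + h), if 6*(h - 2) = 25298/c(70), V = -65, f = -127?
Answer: sqrt(69990)/60 ≈ 4.4093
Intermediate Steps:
c(z) = -4*z
r(C, X) = 65/2 (r(C, X) = -1/2*(-65) = 65/2)
h = -1567/120 (h = 2 + (25298/((-4*70)))/6 = 2 + (25298/(-280))/6 = 2 + (25298*(-1/280))/6 = 2 + (1/6)*(-1807/20) = 2 - 1807/120 = -1567/120 ≈ -13.058)
sqrt(r(f, -1*(-21)) + h) = sqrt(65/2 - 1567/120) = sqrt(2333/120) = sqrt(69990)/60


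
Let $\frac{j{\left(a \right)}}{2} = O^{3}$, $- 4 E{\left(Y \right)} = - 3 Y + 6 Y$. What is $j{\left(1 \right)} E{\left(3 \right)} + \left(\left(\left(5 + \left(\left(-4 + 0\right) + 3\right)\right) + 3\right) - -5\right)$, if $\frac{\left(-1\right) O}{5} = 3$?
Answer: $\frac{30399}{2} \approx 15200.0$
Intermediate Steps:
$O = -15$ ($O = \left(-5\right) 3 = -15$)
$E{\left(Y \right)} = - \frac{3 Y}{4}$ ($E{\left(Y \right)} = - \frac{- 3 Y + 6 Y}{4} = - \frac{3 Y}{4}$)
$j{\left(a \right)} = -6750$ ($j{\left(a \right)} = 2 \left(-15\right)^{3} = 2 \left(-3375\right) = -6750$)
$j{\left(1 \right)} E{\left(3 \right)} + \left(\left(\left(5 + \left(\left(-4 + 0\right) + 3\right)\right) + 3\right) - -5\right) = - 6750 \left(\left(- \frac{3}{4}\right) 3\right) + \left(\left(\left(5 + \left(\left(-4 + 0\right) + 3\right)\right) + 3\right) - -5\right) = \left(-6750\right) \left(- \frac{9}{4}\right) + \left(\left(\left(5 + \left(-4 + 3\right)\right) + 3\right) + 5\right) = \frac{30375}{2} + \left(\left(\left(5 - 1\right) + 3\right) + 5\right) = \frac{30375}{2} + \left(\left(4 + 3\right) + 5\right) = \frac{30375}{2} + \left(7 + 5\right) = \frac{30375}{2} + 12 = \frac{30399}{2}$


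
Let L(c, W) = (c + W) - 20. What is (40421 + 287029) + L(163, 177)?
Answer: 327770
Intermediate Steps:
L(c, W) = -20 + W + c (L(c, W) = (W + c) - 20 = -20 + W + c)
(40421 + 287029) + L(163, 177) = (40421 + 287029) + (-20 + 177 + 163) = 327450 + 320 = 327770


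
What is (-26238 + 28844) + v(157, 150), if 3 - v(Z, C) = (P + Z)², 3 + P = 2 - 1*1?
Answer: -21416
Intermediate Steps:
P = -2 (P = -3 + (2 - 1*1) = -3 + (2 - 1) = -3 + 1 = -2)
v(Z, C) = 3 - (-2 + Z)²
(-26238 + 28844) + v(157, 150) = (-26238 + 28844) + (3 - (-2 + 157)²) = 2606 + (3 - 1*155²) = 2606 + (3 - 1*24025) = 2606 + (3 - 24025) = 2606 - 24022 = -21416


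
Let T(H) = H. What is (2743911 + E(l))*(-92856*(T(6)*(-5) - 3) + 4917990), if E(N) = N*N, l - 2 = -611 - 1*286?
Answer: 28296522846768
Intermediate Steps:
l = -895 (l = 2 + (-611 - 1*286) = 2 + (-611 - 286) = 2 - 897 = -895)
E(N) = N**2
(2743911 + E(l))*(-92856*(T(6)*(-5) - 3) + 4917990) = (2743911 + (-895)**2)*(-92856*(6*(-5) - 3) + 4917990) = (2743911 + 801025)*(-92856*(-30 - 3) + 4917990) = 3544936*(-92856*(-33) + 4917990) = 3544936*(3064248 + 4917990) = 3544936*7982238 = 28296522846768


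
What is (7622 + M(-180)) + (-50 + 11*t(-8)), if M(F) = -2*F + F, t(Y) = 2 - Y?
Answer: 7862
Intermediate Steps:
M(F) = -F
(7622 + M(-180)) + (-50 + 11*t(-8)) = (7622 - 1*(-180)) + (-50 + 11*(2 - 1*(-8))) = (7622 + 180) + (-50 + 11*(2 + 8)) = 7802 + (-50 + 11*10) = 7802 + (-50 + 110) = 7802 + 60 = 7862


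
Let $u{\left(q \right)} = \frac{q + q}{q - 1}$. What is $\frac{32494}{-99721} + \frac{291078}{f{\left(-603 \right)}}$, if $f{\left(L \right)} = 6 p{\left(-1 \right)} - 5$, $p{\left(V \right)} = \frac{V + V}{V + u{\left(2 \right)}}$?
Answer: $- \frac{3225209076}{99721} \approx -32342.0$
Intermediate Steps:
$u{\left(q \right)} = \frac{2 q}{-1 + q}$
$p{\left(V \right)} = \frac{2 V}{4 + V}$ ($p{\left(V \right)} = \frac{V + V}{V + 2 \cdot 2 \frac{1}{-1 + 2}} = \frac{2 V}{V + 2 \cdot 2 \cdot 1^{-1}} = \frac{2 V}{V + 2 \cdot 2 \cdot 1} = \frac{2 V}{V + 4} = \frac{2 V}{4 + V}$)
$f{\left(L \right)} = -9$ ($f{\left(L \right)} = 6 \cdot 2 \left(-1\right) \frac{1}{4 - 1} - 5 = 6 \cdot 2 \left(-1\right) \frac{1}{3} - 5 = 6 \left(- \frac{2}{3}\right) - 5 = -4 - 5 = -9$)
$\frac{32494}{-99721} + \frac{291078}{f{\left(-603 \right)}} = \frac{32494}{-99721} + \frac{291078}{-9} = 32494 \left(- \frac{1}{99721}\right) + 291078 \left(- \frac{1}{9}\right) = - \frac{32494}{99721} - 32342 = - \frac{3225209076}{99721}$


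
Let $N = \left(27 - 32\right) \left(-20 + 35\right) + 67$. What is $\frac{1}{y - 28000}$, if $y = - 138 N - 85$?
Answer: $- \frac{1}{26981} \approx -3.7063 \cdot 10^{-5}$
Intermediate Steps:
$N = -8$ ($N = \left(-5\right) 15 + 67 = -75 + 67 = -8$)
$y = 1019$ ($y = \left(-138\right) \left(-8\right) - 85 = 1104 - 85 = 1019$)
$\frac{1}{y - 28000} = \frac{1}{1019 - 28000} = \frac{1}{-26981} = - \frac{1}{26981}$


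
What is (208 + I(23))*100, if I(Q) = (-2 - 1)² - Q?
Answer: 19400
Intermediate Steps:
I(Q) = 9 - Q (I(Q) = (-3)² - Q = 9 - Q)
(208 + I(23))*100 = (208 + (9 - 1*23))*100 = (208 + (9 - 23))*100 = (208 - 14)*100 = 194*100 = 19400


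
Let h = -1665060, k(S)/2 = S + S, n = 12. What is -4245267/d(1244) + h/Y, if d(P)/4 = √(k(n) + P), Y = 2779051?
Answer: -1665060/2779051 - 4245267*√323/2584 ≈ -29527.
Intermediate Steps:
k(S) = 4*S (k(S) = 2*(S + S) = 2*(2*S) = 4*S)
d(P) = 4*√(48 + P) (d(P) = 4*√(4*12 + P) = 4*√(48 + P))
-4245267/d(1244) + h/Y = -4245267*1/(4*√(48 + 1244)) - 1665060/2779051 = -4245267*√323/2584 - 1665060*1/2779051 = -4245267*√323/2584 - 1665060/2779051 = -1665060/2779051 - 4245267*√323/2584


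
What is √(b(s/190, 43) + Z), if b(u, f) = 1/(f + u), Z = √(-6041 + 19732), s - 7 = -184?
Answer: √(1518670 + 63888049*√13691)/7993 ≈ 10.818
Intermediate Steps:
s = -177 (s = 7 - 184 = -177)
Z = √13691 ≈ 117.01
√(b(s/190, 43) + Z) = √(1/(43 - 177/190) + √13691) = √(1/(7993/190) + √13691) = √(190/7993 + √13691)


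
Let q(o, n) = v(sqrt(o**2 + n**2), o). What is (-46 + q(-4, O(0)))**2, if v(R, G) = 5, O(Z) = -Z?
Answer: 1681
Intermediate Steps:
q(o, n) = 5
(-46 + q(-4, O(0)))**2 = (-46 + 5)**2 = (-41)**2 = 1681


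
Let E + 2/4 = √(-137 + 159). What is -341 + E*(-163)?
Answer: -519/2 - 163*√22 ≈ -1024.0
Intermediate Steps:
E = -½ + √22 (E = -½ + √(-137 + 159) = -½ + √22 ≈ 4.1904)
-341 + E*(-163) = -341 + (-½ + √22)*(-163) = -341 + (163/2 - 163*√22) = -519/2 - 163*√22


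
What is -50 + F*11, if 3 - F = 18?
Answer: -215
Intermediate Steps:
F = -15 (F = 3 - 1*18 = 3 - 18 = -15)
-50 + F*11 = -50 - 15*11 = -50 - 165 = -215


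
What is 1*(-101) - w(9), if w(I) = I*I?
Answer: -182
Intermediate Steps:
w(I) = I**2
1*(-101) - w(9) = 1*(-101) - 1*9**2 = -101 - 1*81 = -101 - 81 = -182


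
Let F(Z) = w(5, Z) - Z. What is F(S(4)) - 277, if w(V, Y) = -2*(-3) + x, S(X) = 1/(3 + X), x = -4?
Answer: -1926/7 ≈ -275.14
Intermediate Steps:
w(V, Y) = 2 (w(V, Y) = -2*(-3) - 4 = 6 - 4 = 2)
F(Z) = 2 - Z
F(S(4)) - 277 = (2 - 1/(3 + 4)) - 277 = (2 - 1/7) - 277 = (2 - 1*⅐) - 277 = (2 - ⅐) - 277 = 13/7 - 277 = -1926/7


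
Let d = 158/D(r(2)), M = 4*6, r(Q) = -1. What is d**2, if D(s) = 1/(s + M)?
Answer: 13205956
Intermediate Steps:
M = 24
D(s) = 1/(24 + s) (D(s) = 1/(s + 24) = 1/(24 + s))
d = 3634 (d = 158/(1/(24 - 1)) = 158/(1/23) = 158*23 = 3634)
d**2 = 3634**2 = 13205956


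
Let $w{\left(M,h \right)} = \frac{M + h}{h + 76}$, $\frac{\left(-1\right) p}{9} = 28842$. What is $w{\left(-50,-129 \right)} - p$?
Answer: $\frac{13757813}{53} \approx 2.5958 \cdot 10^{5}$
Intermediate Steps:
$p = -259578$ ($p = \left(-9\right) 28842 = -259578$)
$w{\left(M,h \right)} = \frac{M + h}{76 + h}$
$w{\left(-50,-129 \right)} - p = \frac{-50 - 129}{76 - 129} - -259578 = \frac{1}{-53} \left(-179\right) + 259578 = \left(- \frac{1}{53}\right) \left(-179\right) + 259578 = \frac{179}{53} + 259578 = \frac{13757813}{53}$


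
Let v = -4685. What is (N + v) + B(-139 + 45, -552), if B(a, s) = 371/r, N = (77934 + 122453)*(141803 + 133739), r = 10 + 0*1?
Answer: 552150301061/10 ≈ 5.5215e+10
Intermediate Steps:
r = 10 (r = 10 + 0 = 10)
N = 55215034754 (N = 200387*275542 = 55215034754)
B(a, s) = 371/10
(N + v) + B(-139 + 45, -552) = (55215034754 - 4685) + 371/10 = 55215030069 + 371/10 = 552150301061/10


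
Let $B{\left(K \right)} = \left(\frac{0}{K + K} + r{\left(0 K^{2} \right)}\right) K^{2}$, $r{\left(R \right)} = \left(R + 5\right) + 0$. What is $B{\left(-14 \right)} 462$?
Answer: $452760$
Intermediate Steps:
$r{\left(R \right)} = 5 + R$ ($r{\left(R \right)} = \left(5 + R\right) + 0 = 5 + R$)
$B{\left(K \right)} = 5 K^{2}$ ($B{\left(K \right)} = \left(\frac{0}{K + K} + \left(5 + 0 K^{2}\right)\right) K^{2} = \left(\frac{0}{2 K} + \left(5 + 0\right)\right) K^{2} = \left(0 \frac{1}{2 K} + 5\right) K^{2} = \left(0 + 5\right) K^{2} = 5 K^{2}$)
$B{\left(-14 \right)} 462 = 5 \left(-14\right)^{2} \cdot 462 = 5 \cdot 196 \cdot 462 = 980 \cdot 462 = 452760$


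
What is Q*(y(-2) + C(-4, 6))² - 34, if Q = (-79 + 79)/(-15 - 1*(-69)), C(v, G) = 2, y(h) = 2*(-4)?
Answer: -34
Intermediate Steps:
y(h) = -8
Q = 0 (Q = 0/(-15 + 69) = 0/54 = 0*(1/54) = 0)
Q*(y(-2) + C(-4, 6))² - 34 = 0*(-8 + 2)² - 34 = 0*(-6)² - 34 = 0*36 - 34 = 0 - 34 = -34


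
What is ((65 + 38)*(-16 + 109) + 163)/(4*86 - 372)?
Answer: -4871/14 ≈ -347.93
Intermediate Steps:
((65 + 38)*(-16 + 109) + 163)/(4*86 - 372) = (103*93 + 163)/(344 - 372) = (9579 + 163)/(-28) = 9742*(-1/28) = -4871/14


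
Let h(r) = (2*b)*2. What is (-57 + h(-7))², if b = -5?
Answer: 5929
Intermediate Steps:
h(r) = -20 (h(r) = (2*(-5))*2 = -10*2 = -20)
(-57 + h(-7))² = (-57 - 20)² = (-77)² = 5929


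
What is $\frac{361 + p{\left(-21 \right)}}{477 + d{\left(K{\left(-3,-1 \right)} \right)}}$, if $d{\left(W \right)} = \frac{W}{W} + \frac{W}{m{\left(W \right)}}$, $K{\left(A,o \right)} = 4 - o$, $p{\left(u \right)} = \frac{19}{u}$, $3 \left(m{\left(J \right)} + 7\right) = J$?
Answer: $\frac{120992}{160293} \approx 0.75482$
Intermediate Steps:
$m{\left(J \right)} = -7 + \frac{J}{3}$
$d{\left(W \right)} = 1 + \frac{W}{-7 + \frac{W}{3}}$ ($d{\left(W \right)} = \frac{W}{W} + \frac{W}{-7 + \frac{W}{3}} = 1 + \frac{W}{-7 + \frac{W}{3}}$)
$\frac{361 + p{\left(-21 \right)}}{477 + d{\left(K{\left(-3,-1 \right)} \right)}} = \frac{361 + \frac{19}{-21}}{477 + \frac{-21 + 4 \left(4 - -1\right)}{-21 + \left(4 - -1\right)}} = \frac{361 + 19 \left(- \frac{1}{21}\right)}{477 + \frac{-21 + 4 \left(4 + 1\right)}{-21 + \left(4 + 1\right)}} = \frac{361 - \frac{19}{21}}{477 + \frac{-21 + 4 \cdot 5}{-21 + 5}} = \frac{7562}{21 \left(477 + \frac{-21 + 20}{-16}\right)} = \frac{7562}{21 \left(477 - - \frac{1}{16}\right)} = \frac{7562}{21 \left(477 + \frac{1}{16}\right)} = \frac{7562}{21 \cdot \frac{7633}{16}} = \frac{7562}{21} \cdot \frac{16}{7633} = \frac{120992}{160293}$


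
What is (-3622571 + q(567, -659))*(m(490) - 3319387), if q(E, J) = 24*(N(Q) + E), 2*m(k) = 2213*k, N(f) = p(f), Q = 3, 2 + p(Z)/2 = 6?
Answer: 10022286038742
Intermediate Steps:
p(Z) = 8 (p(Z) = -4 + 2*6 = -4 + 12 = 8)
N(f) = 8
m(k) = 2213*k/2 (m(k) = (2213*k)/2 = 2213*k/2)
q(E, J) = 192 + 24*E (q(E, J) = 24*(8 + E) = 192 + 24*E)
(-3622571 + q(567, -659))*(m(490) - 3319387) = (-3622571 + (192 + 24*567))*((2213/2)*490 - 3319387) = (-3622571 + (192 + 13608))*(542185 - 3319387) = (-3622571 + 13800)*(-2777202) = -3608771*(-2777202) = 10022286038742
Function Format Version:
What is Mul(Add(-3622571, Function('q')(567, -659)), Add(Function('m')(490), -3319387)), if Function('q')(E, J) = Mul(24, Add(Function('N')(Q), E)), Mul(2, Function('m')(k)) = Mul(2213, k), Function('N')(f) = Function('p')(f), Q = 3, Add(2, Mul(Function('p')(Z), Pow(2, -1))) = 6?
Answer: 10022286038742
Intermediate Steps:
Function('p')(Z) = 8 (Function('p')(Z) = Add(-4, Mul(2, 6)) = Add(-4, 12) = 8)
Function('N')(f) = 8
Function('m')(k) = Mul(Rational(2213, 2), k) (Function('m')(k) = Mul(Rational(1, 2), Mul(2213, k)) = Mul(Rational(2213, 2), k))
Function('q')(E, J) = Add(192, Mul(24, E)) (Function('q')(E, J) = Mul(24, Add(8, E)) = Add(192, Mul(24, E)))
Mul(Add(-3622571, Function('q')(567, -659)), Add(Function('m')(490), -3319387)) = Mul(Add(-3622571, Add(192, Mul(24, 567))), Add(Mul(Rational(2213, 2), 490), -3319387)) = Mul(Add(-3622571, Add(192, 13608)), Add(542185, -3319387)) = Mul(Add(-3622571, 13800), -2777202) = Mul(-3608771, -2777202) = 10022286038742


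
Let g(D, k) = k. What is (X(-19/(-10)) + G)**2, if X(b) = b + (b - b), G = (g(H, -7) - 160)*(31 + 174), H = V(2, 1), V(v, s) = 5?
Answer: 117190513561/100 ≈ 1.1719e+9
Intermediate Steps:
H = 5
G = -34235 (G = (-7 - 160)*(31 + 174) = -167*205 = -34235)
X(b) = b (X(b) = b + 0 = b)
(X(-19/(-10)) + G)**2 = (-19/(-10) - 34235)**2 = (-19*(-1/10) - 34235)**2 = (19/10 - 34235)**2 = (-342331/10)**2 = 117190513561/100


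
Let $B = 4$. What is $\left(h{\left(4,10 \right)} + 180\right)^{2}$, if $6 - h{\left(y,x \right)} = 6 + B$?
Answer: $30976$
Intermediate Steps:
$h{\left(y,x \right)} = -4$ ($h{\left(y,x \right)} = 6 - \left(6 + 4\right) = 6 - 10 = -4$)
$\left(h{\left(4,10 \right)} + 180\right)^{2} = \left(-4 + 180\right)^{2} = 176^{2} = 30976$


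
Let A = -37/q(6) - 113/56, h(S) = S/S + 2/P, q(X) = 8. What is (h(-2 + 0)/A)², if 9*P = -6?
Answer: 784/8649 ≈ 0.090646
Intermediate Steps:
P = -⅔ (P = (⅑)*(-6) = -⅔ ≈ -0.66667)
h(S) = -2 (h(S) = S/S + 2/(-⅔) = 1 + 2*(-3/2) = 1 - 3 = -2)
A = -93/14 (A = -37/8 - 113/56 = -93/14 ≈ -6.6429)
(h(-2 + 0)/A)² = (-2/(-93/14))² = (-2*(-14/93))² = (28/93)² = 784/8649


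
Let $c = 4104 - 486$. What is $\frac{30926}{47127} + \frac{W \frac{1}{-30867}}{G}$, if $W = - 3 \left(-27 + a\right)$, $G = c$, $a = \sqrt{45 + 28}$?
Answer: $\frac{42638433149}{64975220202} + \frac{\sqrt{73}}{37225602} \approx 0.65623$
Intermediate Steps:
$c = 3618$
$a = \sqrt{73} \approx 8.544$
$G = 3618$
$W = 81 - 3 \sqrt{73}$ ($W = - 3 \left(-27 + \sqrt{73}\right) = 81 - 3 \sqrt{73} \approx 55.368$)
$\frac{30926}{47127} + \frac{W \frac{1}{-30867}}{G} = \frac{30926}{47127} + \frac{\left(81 - 3 \sqrt{73}\right) \frac{1}{-30867}}{3618} = 30926 \cdot \frac{1}{47127} + \left(81 - 3 \sqrt{73}\right) \left(- \frac{1}{30867}\right) \frac{1}{3618} = \frac{30926}{47127} + \left(- \frac{27}{10289} + \frac{\sqrt{73}}{10289}\right) \frac{1}{3618} = \frac{30926}{47127} - \left(\frac{1}{1378726} - \frac{\sqrt{73}}{37225602}\right) = \frac{42638433149}{64975220202} + \frac{\sqrt{73}}{37225602}$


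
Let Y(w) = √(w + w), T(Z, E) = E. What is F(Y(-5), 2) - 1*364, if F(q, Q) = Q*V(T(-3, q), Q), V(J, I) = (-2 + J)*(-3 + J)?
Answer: -372 - 10*I*√10 ≈ -372.0 - 31.623*I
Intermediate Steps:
Y(w) = √2*√w (Y(w) = √(2*w) = √2*√w)
V(J, I) = (-3 + J)*(-2 + J)
F(q, Q) = Q*(6 + q² - 5*q)
F(Y(-5), 2) - 1*364 = 2*(6 + (√2*√(-5))² - 5*√2*√(-5)) - 1*364 = 2*(6 + (√2*(I*√5))² - 5*√2*I*√5) - 364 = 2*(6 + (I*√10)² - 5*I*√10) - 364 = 2*(6 - 10 - 5*I*√10) - 364 = 2*(-4 - 5*I*√10) - 364 = (-8 - 10*I*√10) - 364 = -372 - 10*I*√10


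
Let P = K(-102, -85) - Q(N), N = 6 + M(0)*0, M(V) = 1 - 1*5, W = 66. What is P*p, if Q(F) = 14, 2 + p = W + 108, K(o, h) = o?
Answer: -19952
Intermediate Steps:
M(V) = -4 (M(V) = 1 - 5 = -4)
N = 6 (N = 6 - 4*0 = 6 + 0 = 6)
p = 172 (p = -2 + (66 + 108) = -2 + 174 = 172)
P = -116 (P = -102 - 1*14 = -102 - 14 = -116)
P*p = -116*172 = -19952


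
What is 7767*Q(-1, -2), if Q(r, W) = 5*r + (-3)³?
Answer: -248544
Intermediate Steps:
Q(r, W) = -27 + 5*r (Q(r, W) = 5*r - 27 = -27 + 5*r)
7767*Q(-1, -2) = 7767*(-27 + 5*(-1)) = 7767*(-27 - 5) = 7767*(-32) = -248544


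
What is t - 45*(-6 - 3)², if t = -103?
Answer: -3748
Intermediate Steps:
t - 45*(-6 - 3)² = -103 - 45*(-6 - 3)² = -103 - 45*(-9)² = -103 - 45*81 = -103 - 3645 = -3748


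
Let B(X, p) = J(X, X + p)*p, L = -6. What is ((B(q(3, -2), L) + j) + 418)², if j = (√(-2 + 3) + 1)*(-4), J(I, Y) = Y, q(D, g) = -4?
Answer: 220900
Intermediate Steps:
j = -8 (j = (√1 + 1)*(-4) = (1 + 1)*(-4) = 2*(-4) = -8)
B(X, p) = p*(X + p) (B(X, p) = (X + p)*p = p*(X + p))
((B(q(3, -2), L) + j) + 418)² = ((-6*(-4 - 6) - 8) + 418)² = ((-6*(-10) - 8) + 418)² = ((60 - 8) + 418)² = (52 + 418)² = 470² = 220900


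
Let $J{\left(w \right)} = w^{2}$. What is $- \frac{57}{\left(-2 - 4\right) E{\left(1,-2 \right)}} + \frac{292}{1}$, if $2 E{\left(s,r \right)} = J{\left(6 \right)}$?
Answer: $\frac{10531}{36} \approx 292.53$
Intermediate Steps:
$E{\left(s,r \right)} = 18$ ($E{\left(s,r \right)} = \frac{6^{2}}{2} = \frac{1}{2} \cdot 36 = 18$)
$- \frac{57}{\left(-2 - 4\right) E{\left(1,-2 \right)}} + \frac{292}{1} = - \frac{57}{\left(-2 - 4\right) 18} + \frac{292}{1} = - \frac{57}{\left(-2 + \left(-5 + 1\right)\right) 18} + 292 \cdot 1 = - \frac{57}{\left(-2 - 4\right) 18} + 292 = - \frac{57}{\left(-6\right) 18} + 292 = - \frac{57}{-108} + 292 = \left(-57\right) \left(- \frac{1}{108}\right) + 292 = \frac{19}{36} + 292 = \frac{10531}{36}$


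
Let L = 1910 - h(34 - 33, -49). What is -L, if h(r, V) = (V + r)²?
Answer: 394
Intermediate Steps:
L = -394 (L = 1910 - (-49 + (34 - 33))² = 1910 - (-49 + 1)² = 1910 - 1*(-48)² = 1910 - 1*2304 = 1910 - 2304 = -394)
-L = -1*(-394) = 394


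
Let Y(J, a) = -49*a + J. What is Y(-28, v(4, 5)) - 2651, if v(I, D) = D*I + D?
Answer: -3904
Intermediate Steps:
v(I, D) = D + D*I
Y(J, a) = J - 49*a
Y(-28, v(4, 5)) - 2651 = (-28 - 245*(1 + 4)) - 2651 = (-28 - 245*5) - 2651 = (-28 - 49*25) - 2651 = (-28 - 1225) - 2651 = -1253 - 2651 = -3904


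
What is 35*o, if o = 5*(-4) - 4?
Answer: -840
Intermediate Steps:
o = -24 (o = -20 - 4 = -24)
35*o = 35*(-24) = -840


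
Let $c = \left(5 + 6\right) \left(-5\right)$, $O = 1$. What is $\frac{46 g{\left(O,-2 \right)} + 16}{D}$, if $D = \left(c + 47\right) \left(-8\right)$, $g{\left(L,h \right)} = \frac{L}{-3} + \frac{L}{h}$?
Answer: $- \frac{67}{192} \approx -0.34896$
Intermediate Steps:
$c = -55$ ($c = 11 \left(-5\right) = -55$)
$g{\left(L,h \right)} = - \frac{L}{3} + \frac{L}{h}$ ($g{\left(L,h \right)} = L \left(- \frac{1}{3}\right) + \frac{L}{h} = - \frac{L}{3} + \frac{L}{h}$)
$D = 64$ ($D = \left(-55 + 47\right) \left(-8\right) = \left(-8\right) \left(-8\right) = 64$)
$\frac{46 g{\left(O,-2 \right)} + 16}{D} = \frac{46 \left(\left(- \frac{1}{3}\right) 1 + 1 \frac{1}{-2}\right) + 16}{64} = \left(46 \left(- \frac{1}{3} + 1 \left(- \frac{1}{2}\right)\right) + 16\right) \frac{1}{64} = \left(46 \left(- \frac{1}{3} - \frac{1}{2}\right) + 16\right) \frac{1}{64} = \left(46 \left(- \frac{5}{6}\right) + 16\right) \frac{1}{64} = \left(- \frac{115}{3} + 16\right) \frac{1}{64} = \left(- \frac{67}{3}\right) \frac{1}{64} = - \frac{67}{192}$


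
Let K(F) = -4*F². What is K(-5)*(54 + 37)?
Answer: -9100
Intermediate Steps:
K(-5)*(54 + 37) = (-4*(-5)²)*(54 + 37) = -4*25*91 = -100*91 = -9100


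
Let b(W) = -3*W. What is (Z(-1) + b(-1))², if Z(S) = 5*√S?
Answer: -16 + 30*I ≈ -16.0 + 30.0*I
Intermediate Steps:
(Z(-1) + b(-1))² = (5*√(-1) - 3*(-1))² = (5*I + 3)² = (3 + 5*I)²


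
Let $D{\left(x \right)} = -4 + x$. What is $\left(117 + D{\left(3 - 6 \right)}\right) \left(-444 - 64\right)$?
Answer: $-55880$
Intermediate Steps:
$\left(117 + D{\left(3 - 6 \right)}\right) \left(-444 - 64\right) = \left(117 + \left(-4 + \left(3 - 6\right)\right)\right) \left(-444 - 64\right) = \left(117 - 7\right) \left(-508\right) = 110 \left(-508\right) = -55880$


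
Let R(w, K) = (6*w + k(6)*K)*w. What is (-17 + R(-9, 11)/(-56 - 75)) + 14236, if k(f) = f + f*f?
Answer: 1866361/131 ≈ 14247.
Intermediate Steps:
k(f) = f + f**2
R(w, K) = w*(6*w + 42*K) (R(w, K) = (6*w + (6*(1 + 6))*K)*w = (6*w + (6*7)*K)*w = (6*w + 42*K)*w = w*(6*w + 42*K))
(-17 + R(-9, 11)/(-56 - 75)) + 14236 = (-17 + (6*(-9)*(-9 + 7*11))/(-56 - 75)) + 14236 = (-17 + (6*(-9)*(-9 + 77))/(-131)) + 14236 = (-17 - 6*(-9)*68/131) + 14236 = (-17 - 1/131*(-3672)) + 14236 = (-17 + 3672/131) + 14236 = 1445/131 + 14236 = 1866361/131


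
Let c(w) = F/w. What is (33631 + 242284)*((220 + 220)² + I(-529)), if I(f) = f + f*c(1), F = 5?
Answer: 52541389790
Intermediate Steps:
c(w) = 5/w
I(f) = 6*f (I(f) = f + f*(5/1) = f + f*(5*1) = f + f*5 = f + 5*f = 6*f)
(33631 + 242284)*((220 + 220)² + I(-529)) = (33631 + 242284)*((220 + 220)² + 6*(-529)) = 275915*(440² - 3174) = 275915*(193600 - 3174) = 275915*190426 = 52541389790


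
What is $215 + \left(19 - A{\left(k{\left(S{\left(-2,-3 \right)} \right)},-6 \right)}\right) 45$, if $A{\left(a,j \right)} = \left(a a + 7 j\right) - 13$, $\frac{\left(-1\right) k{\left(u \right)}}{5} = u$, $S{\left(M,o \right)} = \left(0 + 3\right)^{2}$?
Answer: $-87580$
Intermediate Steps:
$S{\left(M,o \right)} = 9$ ($S{\left(M,o \right)} = 3^{2} = 9$)
$k{\left(u \right)} = - 5 u$
$A{\left(a,j \right)} = -13 + a^{2} + 7 j$ ($A{\left(a,j \right)} = \left(a^{2} + 7 j\right) - 13 = -13 + a^{2} + 7 j$)
$215 + \left(19 - A{\left(k{\left(S{\left(-2,-3 \right)} \right)},-6 \right)}\right) 45 = 215 + \left(19 - \left(-13 + \left(\left(-5\right) 9\right)^{2} + 7 \left(-6\right)\right)\right) 45 = 215 + \left(19 - \left(-13 + \left(-45\right)^{2} - 42\right)\right) 45 = 215 + \left(19 - \left(-13 + 2025 - 42\right)\right) 45 = 215 + \left(19 - 1970\right) 45 = 215 - 87795 = -87580$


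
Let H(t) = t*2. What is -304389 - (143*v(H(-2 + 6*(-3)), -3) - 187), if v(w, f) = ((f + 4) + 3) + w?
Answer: -299054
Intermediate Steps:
H(t) = 2*t
v(w, f) = 7 + f + w (v(w, f) = ((4 + f) + 3) + w = (7 + f) + w = 7 + f + w)
-304389 - (143*v(H(-2 + 6*(-3)), -3) - 187) = -304389 - (143*(7 - 3 + 2*(-2 + 6*(-3))) - 187) = -304389 - (143*(7 - 3 + 2*(-2 - 18)) - 187) = -304389 - (143*(7 - 3 + 2*(-20)) - 187) = -304389 - (143*(7 - 3 - 40) - 187) = -304389 - (143*(-36) - 187) = -304389 - (-5148 - 187) = -304389 - 1*(-5335) = -304389 + 5335 = -299054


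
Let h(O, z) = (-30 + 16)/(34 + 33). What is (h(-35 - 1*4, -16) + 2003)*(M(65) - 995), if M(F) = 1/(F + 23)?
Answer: -11749279533/5896 ≈ -1.9928e+6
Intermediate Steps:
h(O, z) = -14/67
M(F) = 1/(23 + F)
(h(-35 - 1*4, -16) + 2003)*(M(65) - 995) = (-14/67 + 2003)*(1/(23 + 65) - 995) = 134187*(1/88 - 995)/67 = (134187/67)*(-87559/88) = -11749279533/5896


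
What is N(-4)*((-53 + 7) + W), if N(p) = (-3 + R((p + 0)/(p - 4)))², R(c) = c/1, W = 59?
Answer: 325/4 ≈ 81.250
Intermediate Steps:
R(c) = c (R(c) = c*1 = c)
N(p) = (-3 + p/(-4 + p))² (N(p) = (-3 + (p + 0)/(p - 4))² = (-3 + p/(-4 + p))²)
N(-4)*((-53 + 7) + W) = (4*(6 - 1*(-4))²/(-4 - 4)²)*((-53 + 7) + 59) = (4*(6 + 4)²/(-8)²)*(-46 + 59) = (4*(1/64)*10²)*13 = (4*(1/64)*100)*13 = (25/4)*13 = 325/4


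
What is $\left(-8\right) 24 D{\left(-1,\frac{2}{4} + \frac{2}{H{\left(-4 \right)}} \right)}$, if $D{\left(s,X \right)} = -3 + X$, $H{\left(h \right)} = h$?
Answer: $576$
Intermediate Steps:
$\left(-8\right) 24 D{\left(-1,\frac{2}{4} + \frac{2}{H{\left(-4 \right)}} \right)} = \left(-8\right) 24 \left(-3 + \left(\frac{2}{4} + \frac{2}{-4}\right)\right) = - 192 \left(-3 + \left(2 \cdot \frac{1}{4} + 2 \left(- \frac{1}{4}\right)\right)\right) = - 192 \left(-3 + \left(\frac{1}{2} - \frac{1}{2}\right)\right) = - 192 \left(-3 + 0\right) = \left(-192\right) \left(-3\right) = 576$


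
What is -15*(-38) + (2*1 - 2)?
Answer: 570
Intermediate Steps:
-15*(-38) + (2*1 - 2) = 570 + (2 - 2) = 570 + 0 = 570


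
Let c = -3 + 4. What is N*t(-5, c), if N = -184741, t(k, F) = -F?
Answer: 184741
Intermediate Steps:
c = 1
N*t(-5, c) = -(-184741) = -184741*(-1) = 184741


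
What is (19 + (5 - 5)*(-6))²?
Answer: 361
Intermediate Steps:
(19 + (5 - 5)*(-6))² = (19 + 0*(-6))² = (19 + 0)² = 19² = 361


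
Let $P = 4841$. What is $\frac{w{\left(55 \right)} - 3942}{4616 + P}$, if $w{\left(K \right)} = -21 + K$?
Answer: $- \frac{3908}{9457} \approx -0.41324$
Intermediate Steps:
$\frac{w{\left(55 \right)} - 3942}{4616 + P} = \frac{\left(-21 + 55\right) - 3942}{4616 + 4841} = \frac{34 - 3942}{9457} = \left(-3908\right) \frac{1}{9457} = - \frac{3908}{9457}$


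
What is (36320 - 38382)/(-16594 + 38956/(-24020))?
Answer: 12382310/99656709 ≈ 0.12425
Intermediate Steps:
(36320 - 38382)/(-16594 + 38956/(-24020)) = -2062/(-16594 + 38956*(-1/24020)) = -2062/(-16594 - 9739/6005) = -2062/(-99656709/6005) = -2062*(-6005/99656709) = 12382310/99656709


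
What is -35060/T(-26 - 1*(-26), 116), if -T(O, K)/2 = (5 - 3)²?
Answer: 8765/2 ≈ 4382.5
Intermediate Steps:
T(O, K) = -8 (T(O, K) = -2*(5 - 3)² = -2*2² = -2*4 = -8)
-35060/T(-26 - 1*(-26), 116) = -35060/(-8) = -35060*(-⅛) = 8765/2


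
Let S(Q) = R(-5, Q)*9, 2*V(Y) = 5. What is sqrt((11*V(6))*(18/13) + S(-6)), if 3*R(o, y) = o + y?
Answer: sqrt(858)/13 ≈ 2.2532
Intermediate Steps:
V(Y) = 5/2 (V(Y) = (1/2)*5 = 5/2)
R(o, y) = o/3 + y/3 (R(o, y) = (o + y)/3 = o/3 + y/3)
S(Q) = -15 + 3*Q (S(Q) = ((1/3)*(-5) + Q/3)*9 = (-5/3 + Q/3)*9 = -15 + 3*Q)
sqrt((11*V(6))*(18/13) + S(-6)) = sqrt((11*(5/2))*(18/13) + (-15 + 3*(-6))) = sqrt(55*(18*(1/13))/2 + (-15 - 18)) = sqrt((55/2)*(18/13) - 33) = sqrt(495/13 - 33) = sqrt(66/13) = sqrt(858)/13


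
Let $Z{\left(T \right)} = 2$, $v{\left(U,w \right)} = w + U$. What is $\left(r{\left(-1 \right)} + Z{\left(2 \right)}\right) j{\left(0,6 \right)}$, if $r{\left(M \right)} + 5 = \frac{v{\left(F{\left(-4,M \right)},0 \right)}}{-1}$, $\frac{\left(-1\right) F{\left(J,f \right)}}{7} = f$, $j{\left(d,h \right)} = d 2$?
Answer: $0$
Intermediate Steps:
$j{\left(d,h \right)} = 2 d$
$F{\left(J,f \right)} = - 7 f$
$v{\left(U,w \right)} = U + w$
$r{\left(M \right)} = -5 + 7 M$ ($r{\left(M \right)} = -5 + \frac{- 7 M + 0}{-1} = -5 + - 7 M \left(-1\right) = -5 + 7 M$)
$\left(r{\left(-1 \right)} + Z{\left(2 \right)}\right) j{\left(0,6 \right)} = \left(\left(-5 + 7 \left(-1\right)\right) + 2\right) 2 \cdot 0 = \left(\left(-5 - 7\right) + 2\right) 0 = \left(-12 + 2\right) 0 = \left(-10\right) 0 = 0$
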